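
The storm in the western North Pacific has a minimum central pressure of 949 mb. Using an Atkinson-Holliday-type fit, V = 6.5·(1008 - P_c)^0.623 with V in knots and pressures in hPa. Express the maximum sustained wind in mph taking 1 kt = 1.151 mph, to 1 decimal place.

ΔP = 1008 − 949 = 59 mb.
V ≈ 6.5 × 59^0.623 = 6.5 × 12.684 ≈ 82.443 kt.
82.443 × 1.151 ≈ 94.89 mph → 94.9 mph.

94.9 mph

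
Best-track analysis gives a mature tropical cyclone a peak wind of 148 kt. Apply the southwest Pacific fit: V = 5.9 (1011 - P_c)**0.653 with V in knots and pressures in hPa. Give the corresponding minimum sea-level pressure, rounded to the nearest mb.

872 mb

ΔP = (V / 5.9)^(1/0.653) = (148/5.9)^1.531.
148/5.9 = 25.085; 25.085^1.531 ≈ 139.01 mb.
P_c = 1011 − 139.01 = 871.99 ≈ 872 mb.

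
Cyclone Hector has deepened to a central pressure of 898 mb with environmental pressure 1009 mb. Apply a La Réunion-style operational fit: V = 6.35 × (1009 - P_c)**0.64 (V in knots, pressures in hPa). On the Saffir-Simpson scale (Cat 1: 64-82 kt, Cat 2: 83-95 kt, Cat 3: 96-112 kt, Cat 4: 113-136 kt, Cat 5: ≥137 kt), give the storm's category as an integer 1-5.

4

ΔP = 1009 − 898 = 111 mb.
V ≈ 6.35 × 111^0.64 = 6.35 × 20.37 ≈ 129 kt.
129 kt falls in the Category 4 band.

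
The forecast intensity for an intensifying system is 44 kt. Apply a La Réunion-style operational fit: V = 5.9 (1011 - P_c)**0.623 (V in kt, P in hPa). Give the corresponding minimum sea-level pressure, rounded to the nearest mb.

986 mb

ΔP = (V / 5.9)^(1/0.623) = (44/5.9)^1.605.
44/5.9 = 7.458; 7.458^1.605 ≈ 25.16 mb.
P_c = 1011 − 25.16 = 985.84 ≈ 986 mb.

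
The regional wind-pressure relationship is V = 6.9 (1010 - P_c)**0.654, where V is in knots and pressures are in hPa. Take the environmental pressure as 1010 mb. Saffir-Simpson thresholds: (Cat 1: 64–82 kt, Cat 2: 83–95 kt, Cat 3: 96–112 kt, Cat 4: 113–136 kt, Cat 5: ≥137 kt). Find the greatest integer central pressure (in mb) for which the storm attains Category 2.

965 mb

Category 2 begins at V = 83 kt.
Required ΔP = (83/6.9)^(1/0.654) = 12.029^1.529 ≈ 44.85 mb.
P_c ≤ 1010 − 44.85 = 965.15, so the highest integer P_c is 965 mb.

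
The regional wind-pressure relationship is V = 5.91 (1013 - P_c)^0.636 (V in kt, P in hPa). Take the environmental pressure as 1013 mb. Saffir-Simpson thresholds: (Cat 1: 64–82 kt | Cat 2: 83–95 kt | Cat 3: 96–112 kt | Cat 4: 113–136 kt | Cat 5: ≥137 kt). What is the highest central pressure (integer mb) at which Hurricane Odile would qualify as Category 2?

Category 2 begins at V = 83 kt.
Required ΔP = (83/5.91)^(1/0.636) = 14.044^1.572 ≈ 63.71 mb.
P_c ≤ 1013 − 63.71 = 949.29, so the highest integer P_c is 949 mb.

949 mb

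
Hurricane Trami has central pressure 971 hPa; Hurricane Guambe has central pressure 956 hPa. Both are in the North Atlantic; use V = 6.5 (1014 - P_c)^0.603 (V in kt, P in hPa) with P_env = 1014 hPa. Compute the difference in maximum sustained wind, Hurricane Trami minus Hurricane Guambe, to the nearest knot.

Hurricane Trami: ΔP = 43; V ≈ 6.5 × 43^0.603 ≈ 62.79 kt.
Hurricane Guambe: ΔP = 58; V ≈ 6.5 × 58^0.603 ≈ 75.21 kt.
Difference ≈ 62.79 − 75.21 = -12.42 → -12 kt.

-12 kt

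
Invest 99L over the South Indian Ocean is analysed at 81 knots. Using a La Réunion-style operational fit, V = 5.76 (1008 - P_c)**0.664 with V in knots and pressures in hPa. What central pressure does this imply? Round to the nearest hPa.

954 hPa

ΔP = (V / 5.76)^(1/0.664) = (81/5.76)^1.506.
81/5.76 = 14.062; 14.062^1.506 ≈ 53.58 hPa.
P_c = 1008 − 53.58 = 954.42 ≈ 954 hPa.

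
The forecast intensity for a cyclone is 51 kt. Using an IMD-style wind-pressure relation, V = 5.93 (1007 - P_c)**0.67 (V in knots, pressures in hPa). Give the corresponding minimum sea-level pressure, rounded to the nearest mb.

982 mb

ΔP = (V / 5.93)^(1/0.67) = (51/5.93)^1.493.
51/5.93 = 8.600; 8.600^1.493 ≈ 24.82 mb.
P_c = 1007 − 24.82 = 982.18 ≈ 982 mb.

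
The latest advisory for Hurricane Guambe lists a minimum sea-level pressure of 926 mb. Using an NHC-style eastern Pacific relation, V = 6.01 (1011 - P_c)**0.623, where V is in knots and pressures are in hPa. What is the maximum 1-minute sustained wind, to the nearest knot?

ΔP = 1011 − 926 = 85 mb.
85^0.623 ≈ 15.923.
V ≈ 6.01 × 15.923 ≈ 95.7 kt.

96 kt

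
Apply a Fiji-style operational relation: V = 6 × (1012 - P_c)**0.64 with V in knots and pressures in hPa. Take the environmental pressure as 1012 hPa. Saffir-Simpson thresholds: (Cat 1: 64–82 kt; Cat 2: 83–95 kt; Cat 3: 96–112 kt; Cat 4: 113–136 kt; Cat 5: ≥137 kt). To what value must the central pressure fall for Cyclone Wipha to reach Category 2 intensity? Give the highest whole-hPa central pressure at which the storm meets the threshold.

Category 2 begins at V = 83 kt.
Required ΔP = (83/6)^(1/0.64) = 13.833^1.562 ≈ 60.63 hPa.
P_c ≤ 1012 − 60.63 = 951.37, so the highest integer P_c is 951 hPa.

951 hPa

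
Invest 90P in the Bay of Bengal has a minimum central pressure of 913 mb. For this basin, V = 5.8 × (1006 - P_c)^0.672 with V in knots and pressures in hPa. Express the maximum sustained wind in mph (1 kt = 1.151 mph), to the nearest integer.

ΔP = 1006 − 913 = 93 mb.
V ≈ 5.8 × 93^0.672 = 5.8 × 21.029 ≈ 121.969 kt.
121.969 × 1.151 ≈ 140.39 mph → 140 mph.

140 mph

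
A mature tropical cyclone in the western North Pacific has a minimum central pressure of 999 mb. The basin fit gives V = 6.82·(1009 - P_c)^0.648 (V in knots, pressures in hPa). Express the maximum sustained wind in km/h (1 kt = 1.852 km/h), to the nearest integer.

ΔP = 1009 − 999 = 10 mb.
V ≈ 6.82 × 10^0.648 = 6.82 × 4.446 ≈ 30.324 kt.
30.324 × 1.852 ≈ 56.16 km/h → 56 km/h.

56 km/h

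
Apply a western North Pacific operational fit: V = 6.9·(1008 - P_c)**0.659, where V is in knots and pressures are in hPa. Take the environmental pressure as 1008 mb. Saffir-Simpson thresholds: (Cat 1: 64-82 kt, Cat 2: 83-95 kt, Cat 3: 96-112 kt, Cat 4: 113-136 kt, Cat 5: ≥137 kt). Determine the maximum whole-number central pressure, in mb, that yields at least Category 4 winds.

938 mb

Category 4 begins at V = 113 kt.
Required ΔP = (113/6.9)^(1/0.659) = 16.377^1.517 ≈ 69.59 mb.
P_c ≤ 1008 − 69.59 = 938.41, so the highest integer P_c is 938 mb.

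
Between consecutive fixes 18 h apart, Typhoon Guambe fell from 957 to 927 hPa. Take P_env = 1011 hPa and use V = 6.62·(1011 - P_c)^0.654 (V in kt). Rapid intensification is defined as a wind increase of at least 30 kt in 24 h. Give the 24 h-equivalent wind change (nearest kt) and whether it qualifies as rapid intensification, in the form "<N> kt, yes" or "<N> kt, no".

40 kt, yes

V₁: ΔP = 54, V ≈ 6.62 × 54^0.654 ≈ 89.92 kt.
V₂: ΔP = 84, V ≈ 6.62 × 84^0.654 ≈ 120.04 kt.
ΔV over 18 h = 30.12 kt → 24 h equivalent = 30.12 × 24/18 ≈ 40.16 kt.
40 kt ≥ 30 kt ⇒ rapid intensification.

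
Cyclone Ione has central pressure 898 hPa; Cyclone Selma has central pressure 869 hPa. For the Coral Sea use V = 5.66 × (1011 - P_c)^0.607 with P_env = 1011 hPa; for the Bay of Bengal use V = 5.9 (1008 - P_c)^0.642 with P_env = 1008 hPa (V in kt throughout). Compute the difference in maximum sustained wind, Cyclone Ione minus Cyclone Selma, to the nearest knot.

-40 kt

Cyclone Ione: ΔP = 113; V ≈ 5.66 × 113^0.607 ≈ 99.78 kt.
Cyclone Selma: ΔP = 139; V ≈ 5.9 × 139^0.642 ≈ 140.17 kt.
Difference ≈ 99.78 − 140.17 = -40.39 → -40 kt.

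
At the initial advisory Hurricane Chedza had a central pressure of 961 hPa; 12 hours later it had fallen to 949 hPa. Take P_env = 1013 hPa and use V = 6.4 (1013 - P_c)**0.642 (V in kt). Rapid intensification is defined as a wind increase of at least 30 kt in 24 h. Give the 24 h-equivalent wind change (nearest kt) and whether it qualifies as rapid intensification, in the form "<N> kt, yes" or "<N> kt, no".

V₁: ΔP = 52, V ≈ 6.4 × 52^0.642 ≈ 80.88 kt.
V₂: ΔP = 64, V ≈ 6.4 × 64^0.642 ≈ 92.42 kt.
ΔV over 12 h = 11.54 kt → 24 h equivalent = 11.54 × 24/12 ≈ 23.08 kt.
23 kt < 30 kt ⇒ not rapid intensification.

23 kt, no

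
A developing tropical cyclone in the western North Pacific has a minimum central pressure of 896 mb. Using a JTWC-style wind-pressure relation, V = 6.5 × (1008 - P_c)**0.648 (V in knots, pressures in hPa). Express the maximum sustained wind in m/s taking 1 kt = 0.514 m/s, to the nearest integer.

71 m/s

ΔP = 1008 − 896 = 112 mb.
V ≈ 6.5 × 112^0.648 = 6.5 × 21.276 ≈ 138.295 kt.
138.295 × 0.514 ≈ 71.08 m/s → 71 m/s.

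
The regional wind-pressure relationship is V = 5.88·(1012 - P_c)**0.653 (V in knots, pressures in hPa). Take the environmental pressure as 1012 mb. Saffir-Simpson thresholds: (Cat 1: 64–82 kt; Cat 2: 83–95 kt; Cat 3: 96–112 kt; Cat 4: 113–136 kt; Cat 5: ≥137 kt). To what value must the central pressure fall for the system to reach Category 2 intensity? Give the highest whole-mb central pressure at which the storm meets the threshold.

Category 2 begins at V = 83 kt.
Required ΔP = (83/5.88)^(1/0.653) = 14.116^1.531 ≈ 57.63 mb.
P_c ≤ 1012 − 57.63 = 954.37, so the highest integer P_c is 954 mb.

954 mb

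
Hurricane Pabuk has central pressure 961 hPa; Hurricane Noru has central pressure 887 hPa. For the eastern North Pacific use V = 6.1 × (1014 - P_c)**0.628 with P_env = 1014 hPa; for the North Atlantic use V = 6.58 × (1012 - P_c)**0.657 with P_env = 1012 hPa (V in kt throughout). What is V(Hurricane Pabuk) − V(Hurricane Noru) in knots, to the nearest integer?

-83 kt

Hurricane Pabuk: ΔP = 53; V ≈ 6.1 × 53^0.628 ≈ 73.82 kt.
Hurricane Noru: ΔP = 125; V ≈ 6.58 × 125^0.657 ≈ 157.00 kt.
Difference ≈ 73.82 − 157.00 = -83.18 → -83 kt.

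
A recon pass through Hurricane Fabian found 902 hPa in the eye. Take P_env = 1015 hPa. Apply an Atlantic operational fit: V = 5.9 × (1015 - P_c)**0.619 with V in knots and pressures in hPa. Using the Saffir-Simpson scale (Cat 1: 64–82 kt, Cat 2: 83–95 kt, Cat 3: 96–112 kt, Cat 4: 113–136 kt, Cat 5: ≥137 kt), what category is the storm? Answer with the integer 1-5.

3

ΔP = 1015 − 902 = 113 hPa.
V ≈ 5.9 × 113^0.619 = 5.9 × 18.66 ≈ 110 kt.
110 kt falls in the Category 3 band.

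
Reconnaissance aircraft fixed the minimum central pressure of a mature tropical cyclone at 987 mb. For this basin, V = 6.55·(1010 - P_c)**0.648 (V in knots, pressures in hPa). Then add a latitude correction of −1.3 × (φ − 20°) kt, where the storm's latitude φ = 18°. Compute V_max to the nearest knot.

53 kt

ΔP = 1010 − 987 = 23 mb.
23^0.648 ≈ 7.628.
V ≈ 6.55 × 7.628 ≈ 50.0 kt.
Latitude correction: −1.3 × (18 − 20) = 2.6 kt.
Corrected V ≈ 52.6 kt → 53 kt.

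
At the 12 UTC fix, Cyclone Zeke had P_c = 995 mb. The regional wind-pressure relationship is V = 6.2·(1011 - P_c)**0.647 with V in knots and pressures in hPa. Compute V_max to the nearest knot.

37 kt

ΔP = 1011 − 995 = 16 mb.
16^0.647 ≈ 6.013.
V ≈ 6.2 × 6.013 ≈ 37.3 kt.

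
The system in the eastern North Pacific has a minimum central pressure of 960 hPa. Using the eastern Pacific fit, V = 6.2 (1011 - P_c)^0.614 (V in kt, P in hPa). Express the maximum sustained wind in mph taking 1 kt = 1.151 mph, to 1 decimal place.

ΔP = 1011 − 960 = 51 hPa.
V ≈ 6.2 × 51^0.614 = 6.2 × 11.180 ≈ 69.317 kt.
69.317 × 1.151 ≈ 79.78 mph → 79.8 mph.

79.8 mph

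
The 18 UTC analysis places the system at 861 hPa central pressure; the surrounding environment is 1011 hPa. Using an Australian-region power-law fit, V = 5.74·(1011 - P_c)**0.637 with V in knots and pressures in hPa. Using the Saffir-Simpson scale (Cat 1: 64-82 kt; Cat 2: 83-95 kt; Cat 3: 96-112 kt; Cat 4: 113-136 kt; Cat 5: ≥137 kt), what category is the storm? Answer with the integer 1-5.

ΔP = 1011 − 861 = 150 hPa.
V ≈ 5.74 × 150^0.637 = 5.74 × 24.33 ≈ 140 kt.
140 kt falls in the Category 5 band.

5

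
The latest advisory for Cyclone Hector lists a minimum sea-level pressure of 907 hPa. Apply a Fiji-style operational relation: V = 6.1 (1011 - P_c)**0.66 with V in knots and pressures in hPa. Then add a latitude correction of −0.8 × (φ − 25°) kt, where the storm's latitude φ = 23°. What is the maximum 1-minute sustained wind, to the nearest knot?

132 kt

ΔP = 1011 − 907 = 104 hPa.
104^0.66 ≈ 21.441.
V ≈ 6.1 × 21.441 ≈ 130.8 kt.
Latitude correction: −0.8 × (23 − 25) = 1.6 kt.
Corrected V ≈ 132.4 kt → 132 kt.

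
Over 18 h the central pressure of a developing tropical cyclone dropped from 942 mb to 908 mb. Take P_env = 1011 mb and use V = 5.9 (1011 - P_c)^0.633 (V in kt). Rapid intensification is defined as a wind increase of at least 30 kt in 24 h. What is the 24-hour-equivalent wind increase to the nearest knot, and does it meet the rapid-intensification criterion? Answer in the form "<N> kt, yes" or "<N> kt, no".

33 kt, yes

V₁: ΔP = 69, V ≈ 5.9 × 69^0.633 ≈ 86.07 kt.
V₂: ΔP = 103, V ≈ 5.9 × 103^0.633 ≈ 110.91 kt.
ΔV over 18 h = 24.84 kt → 24 h equivalent = 24.84 × 24/18 ≈ 33.12 kt.
33 kt ≥ 30 kt ⇒ rapid intensification.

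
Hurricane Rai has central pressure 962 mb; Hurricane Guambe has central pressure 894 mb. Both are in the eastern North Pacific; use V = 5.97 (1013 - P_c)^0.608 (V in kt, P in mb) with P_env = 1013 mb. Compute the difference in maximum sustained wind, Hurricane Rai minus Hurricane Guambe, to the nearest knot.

Hurricane Rai: ΔP = 51; V ≈ 5.97 × 51^0.608 ≈ 65.19 kt.
Hurricane Guambe: ΔP = 119; V ≈ 5.97 × 119^0.608 ≈ 109.12 kt.
Difference ≈ 65.19 − 109.12 = -43.93 → -44 kt.

-44 kt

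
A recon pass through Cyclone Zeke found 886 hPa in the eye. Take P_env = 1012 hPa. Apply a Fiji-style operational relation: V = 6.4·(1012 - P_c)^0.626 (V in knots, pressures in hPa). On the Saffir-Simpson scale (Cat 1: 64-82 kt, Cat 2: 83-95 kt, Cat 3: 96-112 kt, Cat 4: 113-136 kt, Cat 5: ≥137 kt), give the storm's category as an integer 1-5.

ΔP = 1012 − 886 = 126 hPa.
V ≈ 6.4 × 126^0.626 = 6.4 × 20.65 ≈ 132 kt.
132 kt falls in the Category 4 band.

4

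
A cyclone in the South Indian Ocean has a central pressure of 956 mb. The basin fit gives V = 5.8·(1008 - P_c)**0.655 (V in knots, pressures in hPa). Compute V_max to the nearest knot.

77 kt

ΔP = 1008 − 956 = 52 mb.
52^0.655 ≈ 13.304.
V ≈ 5.8 × 13.304 ≈ 77.2 kt.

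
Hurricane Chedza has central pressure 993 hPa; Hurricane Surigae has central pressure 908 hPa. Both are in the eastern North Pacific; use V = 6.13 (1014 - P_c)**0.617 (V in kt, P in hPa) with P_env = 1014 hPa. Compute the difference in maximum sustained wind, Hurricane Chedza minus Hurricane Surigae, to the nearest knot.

Hurricane Chedza: ΔP = 21; V ≈ 6.13 × 21^0.617 ≈ 40.11 kt.
Hurricane Surigae: ΔP = 106; V ≈ 6.13 × 106^0.617 ≈ 108.91 kt.
Difference ≈ 40.11 − 108.91 = -68.80 → -69 kt.

-69 kt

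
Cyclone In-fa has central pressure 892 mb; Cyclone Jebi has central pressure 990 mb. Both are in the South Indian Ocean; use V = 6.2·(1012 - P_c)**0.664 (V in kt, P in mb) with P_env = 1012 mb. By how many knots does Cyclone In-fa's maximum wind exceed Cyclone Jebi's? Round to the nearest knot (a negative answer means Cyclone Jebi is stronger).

101 kt

Cyclone In-fa: ΔP = 120; V ≈ 6.2 × 120^0.664 ≈ 148.93 kt.
Cyclone Jebi: ΔP = 22; V ≈ 6.2 × 22^0.664 ≈ 48.28 kt.
Difference ≈ 148.93 − 48.28 = 100.65 → 101 kt.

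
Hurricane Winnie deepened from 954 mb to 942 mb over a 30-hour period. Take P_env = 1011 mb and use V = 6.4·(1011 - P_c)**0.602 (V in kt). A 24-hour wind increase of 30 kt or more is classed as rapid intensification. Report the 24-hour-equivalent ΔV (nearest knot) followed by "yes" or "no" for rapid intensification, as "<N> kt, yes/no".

V₁: ΔP = 57, V ≈ 6.4 × 57^0.602 ≈ 72.98 kt.
V₂: ΔP = 69, V ≈ 6.4 × 69^0.602 ≈ 81.88 kt.
ΔV over 30 h = 8.90 kt → 24 h equivalent = 8.90 × 24/30 ≈ 7.12 kt.
7 kt < 30 kt ⇒ not rapid intensification.

7 kt, no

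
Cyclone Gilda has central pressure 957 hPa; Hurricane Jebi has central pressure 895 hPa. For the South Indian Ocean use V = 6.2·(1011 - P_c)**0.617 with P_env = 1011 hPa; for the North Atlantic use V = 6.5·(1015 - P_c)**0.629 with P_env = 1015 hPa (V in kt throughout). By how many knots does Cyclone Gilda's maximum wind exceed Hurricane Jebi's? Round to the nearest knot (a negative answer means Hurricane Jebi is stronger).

-59 kt

Cyclone Gilda: ΔP = 54; V ≈ 6.2 × 54^0.617 ≈ 72.66 kt.
Hurricane Jebi: ΔP = 120; V ≈ 6.5 × 120^0.629 ≈ 132.04 kt.
Difference ≈ 72.66 − 132.04 = -59.38 → -59 kt.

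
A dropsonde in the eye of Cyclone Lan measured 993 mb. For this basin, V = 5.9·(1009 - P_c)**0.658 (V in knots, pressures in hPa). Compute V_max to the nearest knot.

ΔP = 1009 − 993 = 16 mb.
16^0.658 ≈ 6.199.
V ≈ 5.9 × 6.199 ≈ 36.6 kt.

37 kt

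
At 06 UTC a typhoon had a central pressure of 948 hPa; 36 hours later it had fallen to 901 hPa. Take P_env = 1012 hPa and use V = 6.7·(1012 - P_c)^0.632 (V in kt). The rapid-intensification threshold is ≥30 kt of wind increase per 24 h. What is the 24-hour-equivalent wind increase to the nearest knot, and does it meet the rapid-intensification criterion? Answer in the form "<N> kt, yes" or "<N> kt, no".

26 kt, no

V₁: ΔP = 64, V ≈ 6.7 × 64^0.632 ≈ 92.81 kt.
V₂: ΔP = 111, V ≈ 6.7 × 111^0.632 ≈ 131.44 kt.
ΔV over 36 h = 38.63 kt → 24 h equivalent = 38.63 × 24/36 ≈ 25.75 kt.
26 kt < 30 kt ⇒ not rapid intensification.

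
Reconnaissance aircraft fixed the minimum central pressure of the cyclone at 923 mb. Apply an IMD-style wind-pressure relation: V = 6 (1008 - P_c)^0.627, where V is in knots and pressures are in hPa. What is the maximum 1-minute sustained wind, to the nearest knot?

ΔP = 1008 − 923 = 85 mb.
85^0.627 ≈ 16.209.
V ≈ 6 × 16.209 ≈ 97.3 kt.

97 kt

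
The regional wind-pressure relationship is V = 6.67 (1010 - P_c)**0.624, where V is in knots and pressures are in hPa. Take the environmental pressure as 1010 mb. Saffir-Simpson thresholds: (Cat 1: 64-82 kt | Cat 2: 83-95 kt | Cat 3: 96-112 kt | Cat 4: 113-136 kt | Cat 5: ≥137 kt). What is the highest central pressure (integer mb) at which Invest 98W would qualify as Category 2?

Category 2 begins at V = 83 kt.
Required ΔP = (83/6.67)^(1/0.624) = 12.444^1.603 ≈ 56.85 mb.
P_c ≤ 1010 − 56.85 = 953.15, so the highest integer P_c is 953 mb.

953 mb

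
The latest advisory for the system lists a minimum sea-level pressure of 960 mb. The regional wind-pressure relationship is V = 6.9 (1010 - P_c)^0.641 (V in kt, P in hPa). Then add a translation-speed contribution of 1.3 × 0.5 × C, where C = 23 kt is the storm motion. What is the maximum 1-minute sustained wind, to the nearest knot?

ΔP = 1010 − 960 = 50 mb.
50^0.641 ≈ 12.276.
V ≈ 6.9 × 12.276 ≈ 84.7 kt.
Translation term: 1.3 × 0.5 × 23 = 14.95 kt.
Corrected V ≈ 99.65 kt → 100 kt.

100 kt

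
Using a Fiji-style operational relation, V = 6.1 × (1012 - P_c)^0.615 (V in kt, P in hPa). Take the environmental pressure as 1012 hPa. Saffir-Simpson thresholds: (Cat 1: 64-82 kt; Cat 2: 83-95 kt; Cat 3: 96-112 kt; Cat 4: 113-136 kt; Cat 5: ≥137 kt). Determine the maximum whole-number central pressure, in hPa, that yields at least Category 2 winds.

942 hPa

Category 2 begins at V = 83 kt.
Required ΔP = (83/6.1)^(1/0.615) = 13.607^1.626 ≈ 69.74 hPa.
P_c ≤ 1012 − 69.74 = 942.26, so the highest integer P_c is 942 hPa.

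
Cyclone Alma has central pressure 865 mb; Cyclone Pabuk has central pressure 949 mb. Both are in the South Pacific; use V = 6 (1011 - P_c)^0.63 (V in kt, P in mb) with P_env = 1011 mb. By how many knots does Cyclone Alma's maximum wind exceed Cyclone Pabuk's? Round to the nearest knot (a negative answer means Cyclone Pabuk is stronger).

58 kt

Cyclone Alma: ΔP = 146; V ≈ 6 × 146^0.63 ≈ 138.58 kt.
Cyclone Pabuk: ΔP = 62; V ≈ 6 × 62^0.63 ≈ 80.79 kt.
Difference ≈ 138.58 − 80.79 = 57.79 → 58 kt.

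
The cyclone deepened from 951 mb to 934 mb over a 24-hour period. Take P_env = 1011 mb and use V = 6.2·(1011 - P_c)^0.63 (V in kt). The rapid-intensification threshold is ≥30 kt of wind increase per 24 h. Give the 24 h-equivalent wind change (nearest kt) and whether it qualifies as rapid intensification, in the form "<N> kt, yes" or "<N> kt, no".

14 kt, no

V₁: ΔP = 60, V ≈ 6.2 × 60^0.63 ≈ 81.78 kt.
V₂: ΔP = 77, V ≈ 6.2 × 77^0.63 ≈ 95.69 kt.
ΔV over 24 h = 13.91 kt → 24 h equivalent = 13.91 × 24/24 ≈ 13.91 kt.
14 kt < 30 kt ⇒ not rapid intensification.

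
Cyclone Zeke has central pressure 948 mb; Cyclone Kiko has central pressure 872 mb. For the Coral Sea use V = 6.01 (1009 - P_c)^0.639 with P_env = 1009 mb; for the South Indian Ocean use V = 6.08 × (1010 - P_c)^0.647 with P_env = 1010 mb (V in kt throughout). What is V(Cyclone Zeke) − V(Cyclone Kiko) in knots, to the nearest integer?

-64 kt

Cyclone Zeke: ΔP = 61; V ≈ 6.01 × 61^0.639 ≈ 83.12 kt.
Cyclone Kiko: ΔP = 138; V ≈ 6.08 × 138^0.647 ≈ 147.37 kt.
Difference ≈ 83.12 − 147.37 = -64.25 → -64 kt.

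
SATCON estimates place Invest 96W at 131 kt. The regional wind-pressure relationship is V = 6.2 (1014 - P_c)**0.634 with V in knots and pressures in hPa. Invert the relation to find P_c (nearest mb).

891 mb

ΔP = (V / 6.2)^(1/0.634) = (131/6.2)^1.577.
131/6.2 = 21.129; 21.129^1.577 ≈ 122.95 mb.
P_c = 1014 − 122.95 = 891.05 ≈ 891 mb.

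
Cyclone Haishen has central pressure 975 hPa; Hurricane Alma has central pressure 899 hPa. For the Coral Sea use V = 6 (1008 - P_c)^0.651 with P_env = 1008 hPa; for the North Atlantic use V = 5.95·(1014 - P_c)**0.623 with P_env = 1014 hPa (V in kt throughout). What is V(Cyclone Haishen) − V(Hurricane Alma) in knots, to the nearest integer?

-56 kt

Cyclone Haishen: ΔP = 33; V ≈ 6 × 33^0.651 ≈ 58.44 kt.
Hurricane Alma: ΔP = 115; V ≈ 5.95 × 115^0.623 ≈ 114.38 kt.
Difference ≈ 58.44 − 114.38 = -55.94 → -56 kt.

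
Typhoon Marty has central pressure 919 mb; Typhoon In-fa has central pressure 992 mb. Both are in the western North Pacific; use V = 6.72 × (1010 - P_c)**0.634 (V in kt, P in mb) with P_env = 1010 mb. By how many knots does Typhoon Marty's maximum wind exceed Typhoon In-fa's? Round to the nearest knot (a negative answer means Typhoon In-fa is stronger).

75 kt

Typhoon Marty: ΔP = 91; V ≈ 6.72 × 91^0.634 ≈ 117.33 kt.
Typhoon In-fa: ΔP = 18; V ≈ 6.72 × 18^0.634 ≈ 42.00 kt.
Difference ≈ 117.33 − 42.00 = 75.33 → 75 kt.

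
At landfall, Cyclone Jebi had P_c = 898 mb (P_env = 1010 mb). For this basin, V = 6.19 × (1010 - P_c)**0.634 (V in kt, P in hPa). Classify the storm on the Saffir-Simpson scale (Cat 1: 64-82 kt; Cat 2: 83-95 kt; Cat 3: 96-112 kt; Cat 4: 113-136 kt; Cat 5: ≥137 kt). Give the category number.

ΔP = 1010 − 898 = 112 mb.
V ≈ 6.19 × 112^0.634 = 6.19 × 19.92 ≈ 123 kt.
123 kt falls in the Category 4 band.

4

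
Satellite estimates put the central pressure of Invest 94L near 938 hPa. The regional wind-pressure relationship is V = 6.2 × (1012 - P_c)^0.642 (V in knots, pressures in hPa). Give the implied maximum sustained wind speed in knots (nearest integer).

ΔP = 1012 − 938 = 74 hPa.
74^0.642 ≈ 15.851.
V ≈ 6.2 × 15.851 ≈ 98.3 kt.

98 kt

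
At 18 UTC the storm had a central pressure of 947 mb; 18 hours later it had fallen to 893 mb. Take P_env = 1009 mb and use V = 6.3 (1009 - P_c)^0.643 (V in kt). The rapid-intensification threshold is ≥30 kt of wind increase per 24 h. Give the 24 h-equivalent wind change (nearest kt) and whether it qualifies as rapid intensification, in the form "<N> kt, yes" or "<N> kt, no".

59 kt, yes

V₁: ΔP = 62, V ≈ 6.3 × 62^0.643 ≈ 89.51 kt.
V₂: ΔP = 116, V ≈ 6.3 × 116^0.643 ≈ 133.90 kt.
ΔV over 18 h = 44.39 kt → 24 h equivalent = 44.39 × 24/18 ≈ 59.19 kt.
59 kt ≥ 30 kt ⇒ rapid intensification.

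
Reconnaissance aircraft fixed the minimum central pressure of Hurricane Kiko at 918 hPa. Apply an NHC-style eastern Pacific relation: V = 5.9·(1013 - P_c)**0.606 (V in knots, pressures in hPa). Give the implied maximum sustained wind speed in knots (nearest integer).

93 kt

ΔP = 1013 − 918 = 95 hPa.
95^0.606 ≈ 15.794.
V ≈ 5.9 × 15.794 ≈ 93.2 kt.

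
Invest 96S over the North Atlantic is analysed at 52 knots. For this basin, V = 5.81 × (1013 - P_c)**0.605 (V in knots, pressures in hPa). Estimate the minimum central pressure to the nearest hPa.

ΔP = (V / 5.81)^(1/0.605) = (52/5.81)^1.653.
52/5.81 = 8.950; 8.950^1.653 ≈ 37.43 hPa.
P_c = 1013 − 37.43 = 975.57 ≈ 976 hPa.

976 hPa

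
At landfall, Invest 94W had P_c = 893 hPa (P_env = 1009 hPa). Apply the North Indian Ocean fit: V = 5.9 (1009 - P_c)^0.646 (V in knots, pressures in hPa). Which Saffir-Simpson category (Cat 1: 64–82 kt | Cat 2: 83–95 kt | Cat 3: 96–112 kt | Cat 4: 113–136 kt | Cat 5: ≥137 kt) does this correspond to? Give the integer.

4

ΔP = 1009 − 893 = 116 hPa.
V ≈ 5.9 × 116^0.646 = 5.9 × 21.56 ≈ 127 kt.
127 kt falls in the Category 4 band.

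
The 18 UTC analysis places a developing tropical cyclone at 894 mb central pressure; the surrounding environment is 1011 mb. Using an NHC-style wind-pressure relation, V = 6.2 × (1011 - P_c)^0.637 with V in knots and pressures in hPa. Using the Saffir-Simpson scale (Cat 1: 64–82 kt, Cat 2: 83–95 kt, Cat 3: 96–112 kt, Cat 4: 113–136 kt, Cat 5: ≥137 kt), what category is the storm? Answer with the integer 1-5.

ΔP = 1011 − 894 = 117 mb.
V ≈ 6.2 × 117^0.637 = 6.2 × 20.77 ≈ 129 kt.
129 kt falls in the Category 4 band.

4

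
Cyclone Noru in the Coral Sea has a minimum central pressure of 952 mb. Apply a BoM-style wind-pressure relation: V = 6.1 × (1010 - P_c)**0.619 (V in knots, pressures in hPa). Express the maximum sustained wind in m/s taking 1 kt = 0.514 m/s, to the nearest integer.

ΔP = 1010 − 952 = 58 mb.
V ≈ 6.1 × 58^0.619 = 6.1 × 12.347 ≈ 75.317 kt.
75.317 × 0.514 ≈ 38.71 m/s → 39 m/s.

39 m/s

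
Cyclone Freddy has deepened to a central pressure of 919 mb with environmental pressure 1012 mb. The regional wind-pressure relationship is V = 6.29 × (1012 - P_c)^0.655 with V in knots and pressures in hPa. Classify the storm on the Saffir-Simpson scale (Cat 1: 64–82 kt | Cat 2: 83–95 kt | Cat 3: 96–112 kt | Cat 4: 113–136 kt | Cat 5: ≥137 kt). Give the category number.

4

ΔP = 1012 − 919 = 93 mb.
V ≈ 6.29 × 93^0.655 = 6.29 × 19.47 ≈ 122 kt.
122 kt falls in the Category 4 band.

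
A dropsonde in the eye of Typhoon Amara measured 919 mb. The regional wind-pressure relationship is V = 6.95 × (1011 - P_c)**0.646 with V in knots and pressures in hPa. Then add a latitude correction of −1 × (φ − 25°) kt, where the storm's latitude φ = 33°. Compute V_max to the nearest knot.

ΔP = 1011 − 919 = 92 mb.
92^0.646 ≈ 18.561.
V ≈ 6.95 × 18.561 ≈ 129.0 kt.
Latitude correction: −1 × (33 − 25) = -8 kt.
Corrected V ≈ 121 kt → 121 kt.

121 kt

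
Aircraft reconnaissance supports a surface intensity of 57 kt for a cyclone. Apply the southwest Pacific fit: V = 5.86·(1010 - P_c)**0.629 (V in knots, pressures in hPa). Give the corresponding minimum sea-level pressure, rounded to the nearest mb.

ΔP = (V / 5.86)^(1/0.629) = (57/5.86)^1.590.
57/5.86 = 9.727; 9.727^1.590 ≈ 37.21 mb.
P_c = 1010 − 37.21 = 972.79 ≈ 973 mb.

973 mb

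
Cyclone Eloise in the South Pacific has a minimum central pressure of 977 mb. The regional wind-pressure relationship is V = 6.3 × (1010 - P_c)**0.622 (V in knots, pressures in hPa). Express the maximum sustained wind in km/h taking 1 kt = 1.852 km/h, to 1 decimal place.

102.7 km/h

ΔP = 1010 − 977 = 33 mb.
V ≈ 6.3 × 33^0.622 = 6.3 × 8.801 ≈ 55.444 kt.
55.444 × 1.852 ≈ 102.68 km/h → 102.7 km/h.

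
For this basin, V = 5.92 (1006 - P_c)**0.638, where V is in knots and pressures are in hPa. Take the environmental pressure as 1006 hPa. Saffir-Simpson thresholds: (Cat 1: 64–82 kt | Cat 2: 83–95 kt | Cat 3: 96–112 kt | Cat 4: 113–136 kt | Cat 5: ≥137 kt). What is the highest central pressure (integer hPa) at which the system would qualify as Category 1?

Category 1 begins at V = 64 kt.
Required ΔP = (64/5.92)^(1/0.638) = 10.811^1.567 ≈ 41.73 hPa.
P_c ≤ 1006 − 41.73 = 964.27, so the highest integer P_c is 964 hPa.

964 hPa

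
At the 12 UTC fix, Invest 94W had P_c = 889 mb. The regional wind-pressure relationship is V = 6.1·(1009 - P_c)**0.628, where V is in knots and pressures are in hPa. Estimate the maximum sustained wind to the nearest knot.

123 kt

ΔP = 1009 − 889 = 120 mb.
120^0.628 ≈ 20.217.
V ≈ 6.1 × 20.217 ≈ 123.3 kt.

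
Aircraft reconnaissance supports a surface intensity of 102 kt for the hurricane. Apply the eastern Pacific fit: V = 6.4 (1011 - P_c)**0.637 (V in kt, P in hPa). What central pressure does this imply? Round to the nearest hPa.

934 hPa

ΔP = (V / 6.4)^(1/0.637) = (102/6.4)^1.570.
102/6.4 = 15.938; 15.938^1.570 ≈ 77.20 hPa.
P_c = 1011 − 77.20 = 933.80 ≈ 934 hPa.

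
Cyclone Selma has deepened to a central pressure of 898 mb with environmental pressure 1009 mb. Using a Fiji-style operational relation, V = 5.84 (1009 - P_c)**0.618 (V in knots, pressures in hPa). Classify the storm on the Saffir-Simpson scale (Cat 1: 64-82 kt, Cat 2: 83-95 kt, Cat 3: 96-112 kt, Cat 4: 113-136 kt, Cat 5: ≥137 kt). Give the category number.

ΔP = 1009 − 898 = 111 mb.
V ≈ 5.84 × 111^0.618 = 5.84 × 18.37 ≈ 107 kt.
107 kt falls in the Category 3 band.

3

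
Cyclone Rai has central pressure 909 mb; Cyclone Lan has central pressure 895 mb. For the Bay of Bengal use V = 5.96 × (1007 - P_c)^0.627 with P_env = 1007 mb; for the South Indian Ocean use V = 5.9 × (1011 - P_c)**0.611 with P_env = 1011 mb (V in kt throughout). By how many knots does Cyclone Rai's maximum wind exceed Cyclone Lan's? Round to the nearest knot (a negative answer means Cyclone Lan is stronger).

-2 kt

Cyclone Rai: ΔP = 98; V ≈ 5.96 × 98^0.627 ≈ 105.62 kt.
Cyclone Lan: ΔP = 116; V ≈ 5.9 × 116^0.611 ≈ 107.70 kt.
Difference ≈ 105.62 − 107.70 = -2.08 → -2 kt.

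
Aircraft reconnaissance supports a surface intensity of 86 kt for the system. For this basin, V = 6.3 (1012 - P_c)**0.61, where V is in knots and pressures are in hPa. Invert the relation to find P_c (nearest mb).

939 mb

ΔP = (V / 6.3)^(1/0.61) = (86/6.3)^1.639.
86/6.3 = 13.651; 13.651^1.639 ≈ 72.60 mb.
P_c = 1012 − 72.60 = 939.40 ≈ 939 mb.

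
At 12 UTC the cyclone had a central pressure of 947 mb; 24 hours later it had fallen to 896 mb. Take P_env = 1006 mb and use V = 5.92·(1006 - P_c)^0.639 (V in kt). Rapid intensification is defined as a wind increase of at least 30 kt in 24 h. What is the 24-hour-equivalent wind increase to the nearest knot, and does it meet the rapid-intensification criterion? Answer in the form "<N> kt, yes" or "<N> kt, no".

39 kt, yes

V₁: ΔP = 59, V ≈ 5.92 × 59^0.639 ≈ 80.15 kt.
V₂: ΔP = 110, V ≈ 5.92 × 110^0.639 ≈ 119.34 kt.
ΔV over 24 h = 39.19 kt → 24 h equivalent = 39.19 × 24/24 ≈ 39.19 kt.
39 kt ≥ 30 kt ⇒ rapid intensification.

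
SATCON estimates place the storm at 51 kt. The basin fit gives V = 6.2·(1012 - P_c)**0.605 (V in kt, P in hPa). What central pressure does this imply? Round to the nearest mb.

979 mb

ΔP = (V / 6.2)^(1/0.605) = (51/6.2)^1.653.
51/6.2 = 8.226; 8.226^1.653 ≈ 32.56 mb.
P_c = 1012 − 32.56 = 979.44 ≈ 979 mb.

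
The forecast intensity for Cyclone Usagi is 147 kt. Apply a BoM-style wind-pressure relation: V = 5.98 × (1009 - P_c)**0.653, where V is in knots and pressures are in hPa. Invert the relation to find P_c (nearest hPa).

ΔP = (V / 5.98)^(1/0.653) = (147/5.98)^1.531.
147/5.98 = 24.582; 24.582^1.531 ≈ 134.77 hPa.
P_c = 1009 − 134.77 = 874.23 ≈ 874 hPa.

874 hPa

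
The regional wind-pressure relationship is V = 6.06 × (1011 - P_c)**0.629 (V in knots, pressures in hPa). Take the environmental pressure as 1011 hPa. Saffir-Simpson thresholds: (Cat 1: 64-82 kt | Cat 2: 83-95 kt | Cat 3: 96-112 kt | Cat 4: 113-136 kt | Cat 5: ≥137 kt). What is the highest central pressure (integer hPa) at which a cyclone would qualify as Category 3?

930 hPa

Category 3 begins at V = 96 kt.
Required ΔP = (96/6.06)^(1/0.629) = 15.842^1.590 ≈ 80.81 hPa.
P_c ≤ 1011 − 80.81 = 930.19, so the highest integer P_c is 930 hPa.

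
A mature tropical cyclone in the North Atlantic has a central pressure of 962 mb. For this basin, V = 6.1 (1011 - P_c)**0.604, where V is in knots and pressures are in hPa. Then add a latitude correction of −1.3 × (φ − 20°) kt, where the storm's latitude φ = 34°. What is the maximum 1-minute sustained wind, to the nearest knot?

46 kt

ΔP = 1011 − 962 = 49 mb.
49^0.604 ≈ 10.492.
V ≈ 6.1 × 10.492 ≈ 64.0 kt.
Latitude correction: −1.3 × (34 − 20) = -18.2 kt.
Corrected V ≈ 45.8 kt → 46 kt.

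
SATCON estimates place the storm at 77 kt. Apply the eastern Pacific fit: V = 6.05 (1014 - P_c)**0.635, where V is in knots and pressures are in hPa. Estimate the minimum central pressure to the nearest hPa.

ΔP = (V / 6.05)^(1/0.635) = (77/6.05)^1.575.
77/6.05 = 12.727; 12.727^1.575 ≈ 54.92 hPa.
P_c = 1014 − 54.92 = 959.08 ≈ 959 hPa.

959 hPa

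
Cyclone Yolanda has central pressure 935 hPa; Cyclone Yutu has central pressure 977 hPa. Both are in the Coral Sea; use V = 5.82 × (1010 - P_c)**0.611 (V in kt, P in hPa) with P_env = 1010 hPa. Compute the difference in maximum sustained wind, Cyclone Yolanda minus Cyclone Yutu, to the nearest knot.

Cyclone Yolanda: ΔP = 75; V ≈ 5.82 × 75^0.611 ≈ 81.39 kt.
Cyclone Yutu: ΔP = 33; V ≈ 5.82 × 33^0.611 ≈ 49.29 kt.
Difference ≈ 81.39 − 49.29 = 32.10 → 32 kt.

32 kt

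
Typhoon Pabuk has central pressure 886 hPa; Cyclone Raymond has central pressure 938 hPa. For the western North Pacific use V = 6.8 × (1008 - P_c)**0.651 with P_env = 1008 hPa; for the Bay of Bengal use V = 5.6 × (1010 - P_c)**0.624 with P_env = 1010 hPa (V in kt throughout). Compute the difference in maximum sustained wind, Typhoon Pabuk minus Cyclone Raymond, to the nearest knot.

Typhoon Pabuk: ΔP = 122; V ≈ 6.8 × 122^0.651 ≈ 155.14 kt.
Cyclone Raymond: ΔP = 72; V ≈ 5.6 × 72^0.624 ≈ 80.75 kt.
Difference ≈ 155.14 − 80.75 = 74.39 → 74 kt.

74 kt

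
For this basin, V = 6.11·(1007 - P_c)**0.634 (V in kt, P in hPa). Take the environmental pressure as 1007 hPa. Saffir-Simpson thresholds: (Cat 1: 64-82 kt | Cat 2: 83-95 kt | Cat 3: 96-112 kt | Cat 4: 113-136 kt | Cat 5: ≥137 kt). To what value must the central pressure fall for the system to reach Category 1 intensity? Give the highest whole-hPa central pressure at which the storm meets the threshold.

Category 1 begins at V = 64 kt.
Required ΔP = (64/6.11)^(1/0.634) = 10.475^1.577 ≈ 40.65 hPa.
P_c ≤ 1007 − 40.65 = 966.35, so the highest integer P_c is 966 hPa.

966 hPa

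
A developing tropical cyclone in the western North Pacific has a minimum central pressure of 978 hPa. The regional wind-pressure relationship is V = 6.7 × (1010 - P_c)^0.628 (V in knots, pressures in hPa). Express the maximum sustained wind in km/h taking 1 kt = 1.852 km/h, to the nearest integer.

109 km/h

ΔP = 1010 − 978 = 32 hPa.
V ≈ 6.7 × 32^0.628 = 6.7 × 8.815 ≈ 59.062 kt.
59.062 × 1.852 ≈ 109.38 km/h → 109 km/h.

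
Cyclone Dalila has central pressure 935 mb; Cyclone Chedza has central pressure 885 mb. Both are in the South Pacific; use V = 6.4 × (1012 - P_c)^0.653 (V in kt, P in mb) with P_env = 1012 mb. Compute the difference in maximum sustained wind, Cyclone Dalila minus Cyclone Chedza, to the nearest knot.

Cyclone Dalila: ΔP = 77; V ≈ 6.4 × 77^0.653 ≈ 109.16 kt.
Cyclone Chedza: ΔP = 127; V ≈ 6.4 × 127^0.653 ≈ 151.34 kt.
Difference ≈ 109.16 − 151.34 = -42.18 → -42 kt.

-42 kt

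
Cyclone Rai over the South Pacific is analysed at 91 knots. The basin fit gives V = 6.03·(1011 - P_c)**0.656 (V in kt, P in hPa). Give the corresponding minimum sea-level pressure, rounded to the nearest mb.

948 mb

ΔP = (V / 6.03)^(1/0.656) = (91/6.03)^1.524.
91/6.03 = 15.091; 15.091^1.524 ≈ 62.64 mb.
P_c = 1011 − 62.64 = 948.36 ≈ 948 mb.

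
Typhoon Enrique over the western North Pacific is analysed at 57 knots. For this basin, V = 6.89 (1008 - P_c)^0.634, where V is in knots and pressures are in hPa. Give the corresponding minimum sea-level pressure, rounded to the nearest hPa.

980 hPa

ΔP = (V / 6.89)^(1/0.634) = (57/6.89)^1.577.
57/6.89 = 8.273; 8.273^1.577 ≈ 28.02 hPa.
P_c = 1008 − 28.02 = 979.98 ≈ 980 hPa.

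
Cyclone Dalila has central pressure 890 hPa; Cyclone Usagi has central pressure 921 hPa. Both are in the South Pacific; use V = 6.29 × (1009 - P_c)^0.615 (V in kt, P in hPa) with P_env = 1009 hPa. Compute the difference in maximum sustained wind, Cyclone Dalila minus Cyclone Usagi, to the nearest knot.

Cyclone Dalila: ΔP = 119; V ≈ 6.29 × 119^0.615 ≈ 118.88 kt.
Cyclone Usagi: ΔP = 88; V ≈ 6.29 × 88^0.615 ≈ 98.74 kt.
Difference ≈ 118.88 − 98.74 = 20.14 → 20 kt.

20 kt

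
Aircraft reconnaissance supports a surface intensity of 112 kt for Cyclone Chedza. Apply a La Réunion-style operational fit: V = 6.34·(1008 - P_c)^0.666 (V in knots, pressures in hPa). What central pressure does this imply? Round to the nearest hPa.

933 hPa

ΔP = (V / 6.34)^(1/0.666) = (112/6.34)^1.502.
112/6.34 = 17.666; 17.666^1.502 ≈ 74.57 hPa.
P_c = 1008 − 74.57 = 933.43 ≈ 933 hPa.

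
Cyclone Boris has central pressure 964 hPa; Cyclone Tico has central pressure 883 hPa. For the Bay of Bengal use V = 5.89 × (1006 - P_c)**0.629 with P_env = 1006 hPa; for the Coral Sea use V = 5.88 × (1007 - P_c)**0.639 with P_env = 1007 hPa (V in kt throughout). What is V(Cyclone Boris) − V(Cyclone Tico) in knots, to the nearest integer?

-66 kt

Cyclone Boris: ΔP = 42; V ≈ 5.89 × 42^0.629 ≈ 61.82 kt.
Cyclone Tico: ΔP = 124; V ≈ 5.88 × 124^0.639 ≈ 127.96 kt.
Difference ≈ 61.82 − 127.96 = -66.14 → -66 kt.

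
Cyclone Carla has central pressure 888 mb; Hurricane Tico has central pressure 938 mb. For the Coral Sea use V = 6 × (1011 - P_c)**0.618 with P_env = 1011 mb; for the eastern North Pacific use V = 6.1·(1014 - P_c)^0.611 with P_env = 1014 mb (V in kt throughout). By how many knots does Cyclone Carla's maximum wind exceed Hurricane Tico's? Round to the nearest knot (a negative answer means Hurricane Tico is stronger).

Cyclone Carla: ΔP = 123; V ≈ 6 × 123^0.618 ≈ 117.41 kt.
Hurricane Tico: ΔP = 76; V ≈ 6.1 × 76^0.611 ≈ 86.00 kt.
Difference ≈ 117.41 − 86.00 = 31.41 → 31 kt.

31 kt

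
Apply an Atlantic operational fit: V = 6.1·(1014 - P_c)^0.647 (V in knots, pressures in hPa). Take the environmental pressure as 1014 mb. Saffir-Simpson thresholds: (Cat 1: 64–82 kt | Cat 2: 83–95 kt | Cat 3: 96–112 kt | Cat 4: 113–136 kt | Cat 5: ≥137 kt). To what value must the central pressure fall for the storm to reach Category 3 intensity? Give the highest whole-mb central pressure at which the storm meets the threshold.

943 mb

Category 3 begins at V = 96 kt.
Required ΔP = (96/6.1)^(1/0.647) = 15.738^1.546 ≈ 70.79 mb.
P_c ≤ 1014 − 70.79 = 943.21, so the highest integer P_c is 943 mb.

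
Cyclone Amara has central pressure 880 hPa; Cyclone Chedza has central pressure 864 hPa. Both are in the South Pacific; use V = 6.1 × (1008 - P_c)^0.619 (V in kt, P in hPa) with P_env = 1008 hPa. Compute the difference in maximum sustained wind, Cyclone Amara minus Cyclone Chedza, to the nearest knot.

-9 kt

Cyclone Amara: ΔP = 128; V ≈ 6.1 × 128^0.619 ≈ 122.94 kt.
Cyclone Chedza: ΔP = 144; V ≈ 6.1 × 144^0.619 ≈ 132.24 kt.
Difference ≈ 122.94 − 132.24 = -9.30 → -9 kt.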